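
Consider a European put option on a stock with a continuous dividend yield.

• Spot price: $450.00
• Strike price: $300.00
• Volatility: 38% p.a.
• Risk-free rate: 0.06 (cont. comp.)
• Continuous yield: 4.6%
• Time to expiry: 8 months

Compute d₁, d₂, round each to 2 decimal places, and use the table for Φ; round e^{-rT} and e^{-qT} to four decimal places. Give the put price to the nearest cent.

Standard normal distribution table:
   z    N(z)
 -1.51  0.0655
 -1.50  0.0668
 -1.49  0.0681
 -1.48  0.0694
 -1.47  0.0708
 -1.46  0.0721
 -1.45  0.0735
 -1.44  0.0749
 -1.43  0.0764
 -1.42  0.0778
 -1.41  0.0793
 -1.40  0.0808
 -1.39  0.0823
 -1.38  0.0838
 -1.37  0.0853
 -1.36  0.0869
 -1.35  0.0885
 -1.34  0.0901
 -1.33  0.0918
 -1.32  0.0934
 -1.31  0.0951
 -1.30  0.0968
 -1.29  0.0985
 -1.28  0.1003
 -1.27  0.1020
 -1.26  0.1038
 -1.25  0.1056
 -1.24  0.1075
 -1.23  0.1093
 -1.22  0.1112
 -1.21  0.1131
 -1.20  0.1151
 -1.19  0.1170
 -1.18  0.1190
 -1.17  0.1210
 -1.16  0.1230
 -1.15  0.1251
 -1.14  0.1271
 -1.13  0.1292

σ√T = 0.38 × 0.8165 = 0.3103
d₁ = [ln(450/300) + (0.06 − 0.046 + ½·0.38²)·0.6667] / (σ√T) = (0.4055 + 0.0575) / 0.3103 = 1.4920 which rounds to 1.49
d₂ = 1.4920 − 0.3103 = 1.1818 which rounds to 1.18
e^(−qT) = e^(−0.046·0.6667) = 0.9698;  e^(−rT) = e^(−0.06·0.6667) = 0.9608
N(−d₂) = N(-1.18) = 0.1190;  N(−d₁) = N(-1.49) = 0.0681
P = 300·0.9608·0.1190 − 450·0.9698·0.0681 = 34.3006 − 29.7195 = 4.5810

$4.58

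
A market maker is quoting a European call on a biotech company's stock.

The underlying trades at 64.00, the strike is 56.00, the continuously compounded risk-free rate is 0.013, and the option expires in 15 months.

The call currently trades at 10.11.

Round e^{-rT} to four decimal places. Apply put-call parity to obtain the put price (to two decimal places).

exp(−rT) = exp(−0.013·1.25) = 0.9839
Put-call parity: C − P = S − K·e^(−rT) = 64 − 56·0.9839 = 64 − 55.0984 = 8.9016
P = C − (C − P) = 10.11 − (8.9016) = 1.2084

1.21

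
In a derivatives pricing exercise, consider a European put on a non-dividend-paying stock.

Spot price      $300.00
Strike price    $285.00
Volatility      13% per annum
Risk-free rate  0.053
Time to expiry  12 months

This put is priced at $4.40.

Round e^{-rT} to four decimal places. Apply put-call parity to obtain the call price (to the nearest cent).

$34.11

exp(−rT) = exp(−0.053·1) = 0.9484
Put-call parity: C − P = S − K·e^(−rT) = 300 − 285·0.9484 = 300 − 270.2940 = 29.7060
C = P + (C − P) = 4.40 + (29.7060) = 34.1060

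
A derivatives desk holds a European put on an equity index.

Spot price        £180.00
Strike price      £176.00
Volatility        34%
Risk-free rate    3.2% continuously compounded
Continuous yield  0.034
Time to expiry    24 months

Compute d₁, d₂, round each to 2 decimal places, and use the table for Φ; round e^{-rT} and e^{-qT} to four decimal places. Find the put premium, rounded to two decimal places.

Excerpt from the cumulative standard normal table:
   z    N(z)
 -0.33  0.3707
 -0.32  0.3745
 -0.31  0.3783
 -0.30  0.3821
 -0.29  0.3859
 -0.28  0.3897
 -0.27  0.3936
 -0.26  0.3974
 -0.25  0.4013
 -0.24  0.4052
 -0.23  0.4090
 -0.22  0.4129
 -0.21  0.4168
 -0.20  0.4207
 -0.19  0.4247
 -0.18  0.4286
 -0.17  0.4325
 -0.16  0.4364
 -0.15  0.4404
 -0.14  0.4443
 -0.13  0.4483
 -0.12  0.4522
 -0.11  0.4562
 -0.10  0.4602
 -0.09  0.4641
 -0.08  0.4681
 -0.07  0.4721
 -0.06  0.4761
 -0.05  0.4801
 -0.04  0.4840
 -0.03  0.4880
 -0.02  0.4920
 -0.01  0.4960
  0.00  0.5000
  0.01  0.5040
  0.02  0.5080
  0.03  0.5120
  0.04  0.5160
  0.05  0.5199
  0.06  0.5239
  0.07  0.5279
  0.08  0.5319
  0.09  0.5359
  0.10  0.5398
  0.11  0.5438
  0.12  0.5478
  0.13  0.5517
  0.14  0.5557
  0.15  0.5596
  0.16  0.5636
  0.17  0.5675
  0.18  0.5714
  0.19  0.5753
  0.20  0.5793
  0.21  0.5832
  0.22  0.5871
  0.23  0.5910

σ√T = 0.34 × 1.4142 = 0.4808
d₁ = [ln(180/176) + (0.032 − 0.034 + 0.34²/2)·2] / 0.4808 = [0.0225 + 0.1116] / 0.4808 = 0.2788 ⇒ 0.28
d₂ = d₁ − σ√T = 0.2788 − 0.4808 = -0.2020 ⇒ -0.20
e^(−qT) = e^(−0.034·2) = 0.9343;  e^(−rT) = e^(−0.032·2) = 0.9380
N(−d₂) = N(0.20) = 0.5793;  N(−d₁) = N(-0.28) = 0.3897
P = 176·0.9380·0.5793 − 180·0.9343·0.3897 = 95.6355 − 65.5374 = 30.0981

£30.10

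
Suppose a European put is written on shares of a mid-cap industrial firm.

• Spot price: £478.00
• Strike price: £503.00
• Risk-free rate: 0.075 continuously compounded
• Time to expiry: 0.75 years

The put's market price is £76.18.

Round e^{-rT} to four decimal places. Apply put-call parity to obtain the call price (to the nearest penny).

exp(−rT) = exp(−0.075·0.75) = 0.9453
Put-call parity: C − P = S − K·e^(−rT) = 478 − 503·0.9453 = 478 − 475.4859 = 2.5141
C = P + (C − P) = 76.18 + (2.5141) = 78.6941

£78.69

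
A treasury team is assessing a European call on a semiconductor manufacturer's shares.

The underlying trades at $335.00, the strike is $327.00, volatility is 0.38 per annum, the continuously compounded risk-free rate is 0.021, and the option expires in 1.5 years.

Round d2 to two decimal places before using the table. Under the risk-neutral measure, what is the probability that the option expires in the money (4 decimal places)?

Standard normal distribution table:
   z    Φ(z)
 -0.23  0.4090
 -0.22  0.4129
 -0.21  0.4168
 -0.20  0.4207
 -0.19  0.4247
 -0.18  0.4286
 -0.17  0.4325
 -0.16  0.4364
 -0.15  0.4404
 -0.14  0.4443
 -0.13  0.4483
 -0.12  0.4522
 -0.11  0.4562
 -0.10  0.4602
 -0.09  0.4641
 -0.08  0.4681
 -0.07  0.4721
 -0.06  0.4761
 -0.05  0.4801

σ√T = 0.38·√1.5 = 0.4654
d₁ = [ln(335/327) + (0.021 + ½·0.38²)·1.5] / (σ√T) = (0.0242 + 0.1398) / 0.4654 = 0.3523 → 0.35
d₂ = 0.3523 − 0.4654 = -0.1131 → -0.11
Risk-neutral Pr[S_T > K] = N(d₂) = N(-0.11) = 0.4562

0.4562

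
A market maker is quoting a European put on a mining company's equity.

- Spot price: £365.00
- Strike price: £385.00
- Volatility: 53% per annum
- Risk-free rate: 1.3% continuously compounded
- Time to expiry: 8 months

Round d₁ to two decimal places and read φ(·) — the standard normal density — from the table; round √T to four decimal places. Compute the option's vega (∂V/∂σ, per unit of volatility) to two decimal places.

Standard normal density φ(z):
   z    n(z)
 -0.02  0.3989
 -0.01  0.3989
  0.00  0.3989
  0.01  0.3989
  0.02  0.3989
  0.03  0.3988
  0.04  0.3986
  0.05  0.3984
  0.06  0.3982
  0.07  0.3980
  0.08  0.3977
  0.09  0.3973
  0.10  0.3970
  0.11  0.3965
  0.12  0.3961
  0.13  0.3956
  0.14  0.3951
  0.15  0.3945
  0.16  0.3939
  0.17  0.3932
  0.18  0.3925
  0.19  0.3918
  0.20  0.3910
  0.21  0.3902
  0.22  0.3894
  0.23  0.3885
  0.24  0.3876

118.17

T = 0.6667;  σ√T = 0.4327
d₁ = [ln(365/385) + (0.013 + 0.53²/2)·0.6667] / 0.4327 = [-0.0533 + 0.1023] / 0.4327 = 0.1131 → 0.11
√T = √0.6667 = 0.8165
φ(d₁) = φ(0.11) = 0.3965
vega = S·φ(d₁)·√T = 365·0.3965·0.8165 = 118.1659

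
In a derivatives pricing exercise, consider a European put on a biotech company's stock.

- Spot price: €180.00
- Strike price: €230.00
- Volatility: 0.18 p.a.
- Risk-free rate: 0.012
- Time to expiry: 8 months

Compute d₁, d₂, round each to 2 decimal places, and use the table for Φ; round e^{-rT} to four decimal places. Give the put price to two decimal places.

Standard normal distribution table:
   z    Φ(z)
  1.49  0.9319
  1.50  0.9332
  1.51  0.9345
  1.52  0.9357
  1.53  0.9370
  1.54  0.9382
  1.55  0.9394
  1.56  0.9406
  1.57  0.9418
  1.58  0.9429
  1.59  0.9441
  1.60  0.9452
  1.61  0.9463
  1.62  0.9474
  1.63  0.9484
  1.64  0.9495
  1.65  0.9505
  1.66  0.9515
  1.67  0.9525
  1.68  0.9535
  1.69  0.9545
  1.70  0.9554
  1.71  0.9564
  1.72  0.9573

€48.90

σ√T = 0.18·√0.6667 = 0.1470
ln(S/K) + (r + σ²/2)T = ln(180/230) + (0.012 + 0.18²/2)·0.6667 = -0.2451 + 0.0188 = -0.2263
d₁ = -0.2263 / 0.1470 = -1.5399 → -1.54
d₂ = d₁ − σ√T = -1.5399 − 0.1470 = -1.6869 → -1.69
exp(−rT) = exp(−0.012·0.6667) = 0.9920
N(−d₂) = N(1.69) = 0.9545;  N(−d₁) = N(1.54) = 0.9382
P = 230·0.9920·0.9545 − 180·0.9382 = 217.7787 − 168.8760 = 48.9027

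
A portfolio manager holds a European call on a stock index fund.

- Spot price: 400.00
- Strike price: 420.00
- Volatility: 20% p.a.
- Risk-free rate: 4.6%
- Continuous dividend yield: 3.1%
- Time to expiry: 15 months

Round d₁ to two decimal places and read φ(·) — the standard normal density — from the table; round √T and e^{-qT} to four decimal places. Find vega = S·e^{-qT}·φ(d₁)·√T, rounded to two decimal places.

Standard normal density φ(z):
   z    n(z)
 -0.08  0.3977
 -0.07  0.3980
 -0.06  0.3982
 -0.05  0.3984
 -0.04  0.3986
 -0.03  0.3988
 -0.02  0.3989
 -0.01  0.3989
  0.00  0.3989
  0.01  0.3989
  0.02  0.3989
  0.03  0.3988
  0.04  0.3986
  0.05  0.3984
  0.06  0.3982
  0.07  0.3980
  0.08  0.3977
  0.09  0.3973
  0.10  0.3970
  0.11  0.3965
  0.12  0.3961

σ√T = 0.2 × 1.1180 = 0.2236
d₁ = [ln(400/420) + (0.046 − 0.031 + ½·0.2²)·1.25] / (σ√T) = (-0.0488 + 0.0438) / 0.2236 = -0.0225 → -0.02
√T = √1.25 = 1.1180
φ(d₁) = φ(-0.02) = 0.3989
exp(−qT) = exp(−0.031·1.25) = 0.9620
vega = S·exp(−qT)·φ(d₁)·√T = 400·0.9620·0.3989·1.1180 = 171.6093

171.61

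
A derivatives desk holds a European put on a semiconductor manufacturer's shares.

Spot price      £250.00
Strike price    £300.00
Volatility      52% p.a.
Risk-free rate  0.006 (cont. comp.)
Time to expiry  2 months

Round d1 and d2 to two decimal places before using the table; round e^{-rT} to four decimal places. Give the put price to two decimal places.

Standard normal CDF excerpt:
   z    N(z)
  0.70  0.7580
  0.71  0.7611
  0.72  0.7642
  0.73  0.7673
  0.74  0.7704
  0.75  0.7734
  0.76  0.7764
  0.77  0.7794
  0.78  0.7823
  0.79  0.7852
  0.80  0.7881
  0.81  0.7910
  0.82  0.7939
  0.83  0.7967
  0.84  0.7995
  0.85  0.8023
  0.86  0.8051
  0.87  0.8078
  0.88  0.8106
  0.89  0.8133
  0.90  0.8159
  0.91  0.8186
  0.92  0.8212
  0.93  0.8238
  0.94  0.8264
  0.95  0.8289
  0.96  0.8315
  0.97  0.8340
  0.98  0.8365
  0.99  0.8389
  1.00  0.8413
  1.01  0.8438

σ√T = 0.52·√0.1667 = 0.2123
d₁ = [ln(250/300) + (0.006 + ½·0.52²)·0.1667] / (σ√T) = (-0.1823 + 0.0235) / 0.2123 = -0.7480 ⇒ -0.75
d₂ = -0.7480 − 0.2123 = -0.9603 ⇒ -0.96
exp(−rT) = exp(−0.006·0.1667) = 0.9990
N(−d₂) = N(0.96) = 0.8315;  N(−d₁) = N(0.75) = 0.7734
P = 300·0.9990·0.8315 − 250·0.7734 = 249.2005 − 193.3500 = 55.8505

£55.85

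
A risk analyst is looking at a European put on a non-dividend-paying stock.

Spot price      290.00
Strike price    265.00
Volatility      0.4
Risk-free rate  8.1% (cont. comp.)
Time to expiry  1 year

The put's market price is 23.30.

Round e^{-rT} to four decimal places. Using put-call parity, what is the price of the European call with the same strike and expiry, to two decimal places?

68.92

exp(−rT) = exp(−0.081·1) = 0.9222
Put-call parity: C − P = S − K·e^(−rT) = 290 − 265·0.9222 = 290 − 244.3830 = 45.6170
C = P + (C − P) = 23.30 + (45.6170) = 68.9170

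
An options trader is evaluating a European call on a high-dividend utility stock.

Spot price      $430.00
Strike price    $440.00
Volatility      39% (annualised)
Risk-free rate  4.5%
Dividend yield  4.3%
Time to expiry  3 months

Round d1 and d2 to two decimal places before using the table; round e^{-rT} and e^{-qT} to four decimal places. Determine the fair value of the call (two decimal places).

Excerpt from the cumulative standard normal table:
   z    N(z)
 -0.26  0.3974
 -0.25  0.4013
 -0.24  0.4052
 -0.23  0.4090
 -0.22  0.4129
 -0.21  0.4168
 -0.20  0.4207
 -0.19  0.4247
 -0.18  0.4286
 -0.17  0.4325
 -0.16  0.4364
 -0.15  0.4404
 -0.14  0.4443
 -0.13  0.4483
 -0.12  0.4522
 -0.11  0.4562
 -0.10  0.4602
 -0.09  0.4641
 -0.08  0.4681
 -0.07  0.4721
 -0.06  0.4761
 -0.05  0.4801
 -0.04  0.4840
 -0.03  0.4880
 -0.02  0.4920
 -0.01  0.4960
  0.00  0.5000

σ√T = 0.39 × 0.5000 = 0.1950
d₁ = [ln(430/440) + (0.045 − 0.043 + 0.39²/2)·0.25] / 0.1950 = [-0.0230 + 0.0195] / 0.1950 = -0.0178 → -0.02
d₂ = d₁ − σ√T = -0.0178 − 0.1950 = -0.2128 → -0.21
exp(−qT) = exp(−0.043·0.25) = 0.9893;  exp(−rT) = exp(−0.045·0.25) = 0.9888
C = 430·0.9893·N(-0.02) − 440·0.9888·N(-0.21) = 430·0.9893·0.4920 − 440·0.9888·0.4168 = 209.2963 − 181.3380 = 27.9583

$27.96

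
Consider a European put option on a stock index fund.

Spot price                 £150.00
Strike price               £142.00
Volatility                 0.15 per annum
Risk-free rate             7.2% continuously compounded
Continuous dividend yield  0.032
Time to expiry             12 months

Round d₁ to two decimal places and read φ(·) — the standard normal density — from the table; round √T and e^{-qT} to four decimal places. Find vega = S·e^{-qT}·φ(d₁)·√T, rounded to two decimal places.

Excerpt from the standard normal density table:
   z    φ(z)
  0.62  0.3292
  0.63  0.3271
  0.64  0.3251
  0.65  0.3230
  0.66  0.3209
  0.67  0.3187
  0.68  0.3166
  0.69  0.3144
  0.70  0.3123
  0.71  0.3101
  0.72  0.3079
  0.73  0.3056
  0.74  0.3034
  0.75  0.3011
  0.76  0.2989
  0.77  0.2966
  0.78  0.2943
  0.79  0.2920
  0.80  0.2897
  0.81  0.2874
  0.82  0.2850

45.05

T = 1;  σ√T = 0.1500
d₁ = [ln(150/142) + (0.072 − 0.032 + 0.15²/2)·1] / 0.1500 = [0.0548 + 0.0512] / 0.1500 = 0.7071 ⇒ 0.71
√T = √1 = 1.0000
φ(d₁) = φ(0.71) = 0.3101
exp(−qT) = exp(−0.032·1) = 0.9685
vega = S·exp(−qT)·φ(d₁)·√T = 150·0.9685·0.3101·1.0000 = 45.0498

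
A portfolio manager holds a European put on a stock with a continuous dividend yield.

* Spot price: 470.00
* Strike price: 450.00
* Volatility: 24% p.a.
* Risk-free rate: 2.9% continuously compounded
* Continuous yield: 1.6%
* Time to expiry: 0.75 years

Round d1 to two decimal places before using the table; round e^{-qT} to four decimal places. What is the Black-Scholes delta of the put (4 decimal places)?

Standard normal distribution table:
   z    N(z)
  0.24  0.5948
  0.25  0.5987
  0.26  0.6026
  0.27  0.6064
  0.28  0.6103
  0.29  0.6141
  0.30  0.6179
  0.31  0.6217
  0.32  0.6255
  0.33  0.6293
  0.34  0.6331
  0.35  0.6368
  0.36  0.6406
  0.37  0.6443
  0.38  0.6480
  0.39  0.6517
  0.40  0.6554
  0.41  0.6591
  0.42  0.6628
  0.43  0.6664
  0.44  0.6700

-0.3551

σ√T = 0.24·√0.75 = 0.2078
d₁ = [ln(470/450) + (0.029 − 0.016 + 0.24²/2)·0.75] / 0.2078 = [0.0435 + 0.0314] / 0.2078 = 0.3601 ⇒ 0.36
N(d₁) = N(0.36) = 0.6406
Δ_put = exp(−qT)·(N(d₁) − 1) = 0.9881·(0.6406 − 1) = -0.3551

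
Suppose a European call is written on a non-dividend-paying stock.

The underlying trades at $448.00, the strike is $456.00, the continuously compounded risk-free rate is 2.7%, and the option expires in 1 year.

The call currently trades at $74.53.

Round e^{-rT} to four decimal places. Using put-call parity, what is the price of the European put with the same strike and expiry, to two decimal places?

$70.40

e^(−rT) = e^(−0.027·1) = 0.9734
Put-call parity: C − P = S − K·e^(−rT) = 448 − 456·0.9734 = 448 − 443.8704 = 4.1296
P = C − (C − P) = 74.53 − (4.1296) = 70.4004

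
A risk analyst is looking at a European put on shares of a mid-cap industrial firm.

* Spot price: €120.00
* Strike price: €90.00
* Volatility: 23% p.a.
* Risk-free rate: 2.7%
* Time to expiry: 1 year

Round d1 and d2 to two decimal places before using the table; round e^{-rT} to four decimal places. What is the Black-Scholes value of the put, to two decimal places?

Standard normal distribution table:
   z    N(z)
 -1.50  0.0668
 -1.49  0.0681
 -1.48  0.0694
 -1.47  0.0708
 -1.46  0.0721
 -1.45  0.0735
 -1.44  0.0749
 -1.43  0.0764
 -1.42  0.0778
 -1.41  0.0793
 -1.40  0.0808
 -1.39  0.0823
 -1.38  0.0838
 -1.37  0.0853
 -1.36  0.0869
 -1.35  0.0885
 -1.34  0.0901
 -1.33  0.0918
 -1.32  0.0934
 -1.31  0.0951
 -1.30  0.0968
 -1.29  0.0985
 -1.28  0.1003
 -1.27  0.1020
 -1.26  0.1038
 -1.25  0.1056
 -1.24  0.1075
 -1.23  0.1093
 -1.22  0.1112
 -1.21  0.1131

σ√T = 0.23 × 1.0000 = 0.2300
d₁ = [ln(120/90) + (0.027 + 0.23²/2)·1] / 0.2300 = [0.2877 + 0.0534] / 0.2300 = 1.4832 → 1.48
d₂ = d₁ − σ√T = 1.4832 − 0.2300 = 1.2532 → 1.25
e^(−rT) = e^(−0.027·1) = 0.9734
N(−d₂) = N(-1.25) = 0.1056;  N(−d₁) = N(-1.48) = 0.0694
P = 90·0.9734·0.1056 − 120·0.0694 = 9.2512 − 8.3280 = 0.9232

€0.92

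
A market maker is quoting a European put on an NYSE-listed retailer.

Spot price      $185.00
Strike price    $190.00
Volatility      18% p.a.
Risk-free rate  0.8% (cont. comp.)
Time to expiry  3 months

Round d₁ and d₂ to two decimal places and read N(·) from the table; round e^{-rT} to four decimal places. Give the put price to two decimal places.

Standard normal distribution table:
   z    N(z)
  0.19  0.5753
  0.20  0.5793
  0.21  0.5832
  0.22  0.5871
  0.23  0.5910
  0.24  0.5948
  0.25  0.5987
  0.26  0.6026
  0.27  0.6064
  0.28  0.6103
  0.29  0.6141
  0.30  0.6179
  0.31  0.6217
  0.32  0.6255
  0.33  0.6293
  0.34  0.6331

$9.27

σ√T = 0.18 × 0.5000 = 0.0900
d₁ = [ln(185/190) + (0.008 + 0.18²/2)·0.25] / 0.0900 = [-0.0267 + 0.0060] / 0.0900 = -0.2291 ≈ -0.23
d₂ = d₁ − σ√T = -0.2291 − 0.0900 = -0.3191 ≈ -0.32
e^(−rT) = e^(−0.008·0.25) = 0.9980
P = 190·0.9980·N(0.32) − 185·N(0.23) = 190·0.9980·0.6255 − 185·0.5910 = 118.6073 − 109.3350 = 9.2723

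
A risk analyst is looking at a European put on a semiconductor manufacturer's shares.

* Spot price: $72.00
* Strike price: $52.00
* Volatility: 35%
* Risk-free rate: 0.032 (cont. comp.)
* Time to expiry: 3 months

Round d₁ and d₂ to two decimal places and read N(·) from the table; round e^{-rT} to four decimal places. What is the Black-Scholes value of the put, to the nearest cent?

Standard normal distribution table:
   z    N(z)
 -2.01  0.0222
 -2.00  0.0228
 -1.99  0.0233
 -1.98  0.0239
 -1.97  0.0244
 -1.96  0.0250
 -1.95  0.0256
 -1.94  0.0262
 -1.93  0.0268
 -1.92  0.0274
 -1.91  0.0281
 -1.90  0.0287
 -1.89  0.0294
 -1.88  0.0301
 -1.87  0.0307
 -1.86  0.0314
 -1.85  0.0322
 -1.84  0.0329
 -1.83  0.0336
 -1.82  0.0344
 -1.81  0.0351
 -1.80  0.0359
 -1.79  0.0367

$0.10

σ√T = 0.35 × 0.5000 = 0.1750
d₁ = [ln(72/52) + (0.032 + 0.35²/2)·0.25] / 0.1750 = [0.3254 + 0.0233] / 0.1750 = 1.9928 ≈ 1.99
d₂ = d₁ − σ√T = 1.9928 − 0.1750 = 1.8178 ≈ 1.82
e^(−rT) = e^(−0.032·0.25) = 0.9920
P = 52·0.9920·N(-1.82) − 72·N(-1.99) = 52·0.9920·0.0344 − 72·0.0233 = 1.7745 − 1.6776 = 0.0969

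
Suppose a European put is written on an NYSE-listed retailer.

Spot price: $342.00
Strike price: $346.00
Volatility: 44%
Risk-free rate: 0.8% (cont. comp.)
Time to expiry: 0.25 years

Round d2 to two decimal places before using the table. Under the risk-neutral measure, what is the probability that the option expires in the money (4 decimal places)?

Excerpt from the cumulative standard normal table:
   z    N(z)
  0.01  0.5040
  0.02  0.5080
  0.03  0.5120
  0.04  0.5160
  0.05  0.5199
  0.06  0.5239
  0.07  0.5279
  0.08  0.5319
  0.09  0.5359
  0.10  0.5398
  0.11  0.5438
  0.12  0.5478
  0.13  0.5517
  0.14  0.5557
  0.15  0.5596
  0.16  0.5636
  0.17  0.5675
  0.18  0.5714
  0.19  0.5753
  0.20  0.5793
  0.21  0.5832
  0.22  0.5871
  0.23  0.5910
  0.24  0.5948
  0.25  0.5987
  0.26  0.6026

T = 0.25;  σ√T = 0.2200
ln(S/K) + (r + σ²/2)T = ln(342/346) + (0.008 + 0.44²/2)·0.25 = -0.0116 + 0.0262 = 0.0146
d₁ = 0.0146 / 0.2200 = 0.0662 which rounds to 0.07
d₂ = d₁ − σ√T = 0.0662 − 0.2200 = -0.1538 which rounds to -0.15
Risk-neutral Pr[S_T < K] = N(−d₂) = N(0.15) = 0.5596

0.5596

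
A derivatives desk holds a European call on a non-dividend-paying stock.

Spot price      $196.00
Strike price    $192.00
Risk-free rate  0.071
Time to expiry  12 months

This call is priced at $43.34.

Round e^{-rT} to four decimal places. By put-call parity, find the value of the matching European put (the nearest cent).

e^(−rT) = e^(−0.071·1) = 0.9315
Put-call parity: C − P = S − K·e^(−rT) = 196 − 192·0.9315 = 196 − 178.8480 = 17.1520
P = C − (C − P) = 43.34 − (17.1520) = 26.1880

$26.19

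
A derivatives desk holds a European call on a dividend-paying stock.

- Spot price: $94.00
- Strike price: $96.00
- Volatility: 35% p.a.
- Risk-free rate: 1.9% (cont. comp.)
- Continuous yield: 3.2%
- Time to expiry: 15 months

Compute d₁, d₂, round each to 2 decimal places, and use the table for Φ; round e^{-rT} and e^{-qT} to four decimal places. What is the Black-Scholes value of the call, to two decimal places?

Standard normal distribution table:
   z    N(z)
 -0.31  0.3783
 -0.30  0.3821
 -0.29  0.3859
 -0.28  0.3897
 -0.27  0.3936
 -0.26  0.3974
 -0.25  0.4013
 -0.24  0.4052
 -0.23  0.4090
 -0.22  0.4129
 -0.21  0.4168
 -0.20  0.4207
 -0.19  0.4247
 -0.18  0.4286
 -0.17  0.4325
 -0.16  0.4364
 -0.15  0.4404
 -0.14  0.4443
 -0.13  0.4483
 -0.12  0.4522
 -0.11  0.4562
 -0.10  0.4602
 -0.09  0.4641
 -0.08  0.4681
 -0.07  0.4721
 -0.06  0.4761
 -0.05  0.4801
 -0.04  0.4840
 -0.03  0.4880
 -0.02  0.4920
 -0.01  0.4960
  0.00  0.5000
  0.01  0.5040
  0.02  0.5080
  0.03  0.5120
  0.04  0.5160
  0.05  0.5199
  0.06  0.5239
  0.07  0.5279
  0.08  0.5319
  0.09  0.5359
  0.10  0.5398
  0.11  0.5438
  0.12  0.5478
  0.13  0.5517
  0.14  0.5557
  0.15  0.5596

T = 1.25;  σ√T = 0.3913
d₁ = [ln(94/96) + (0.019 − 0.032 + ½·0.35²)·1.25] / (σ√T) = (-0.0211 + 0.0603) / 0.3913 = 0.1003 which rounds to 0.10
d₂ = 0.1003 − 0.3913 = -0.2910 which rounds to -0.29
e^(−qT) = e^(−0.032·1.25) = 0.9608;  e^(−rT) = e^(−0.019·1.25) = 0.9765
N(d₁) = N(0.10) = 0.5398;  N(d₂) = N(-0.29) = 0.3859
C = 94·0.9608·0.5398 − 96·0.9765·0.3859 = 48.7521 − 36.1758 = 12.5763

$12.58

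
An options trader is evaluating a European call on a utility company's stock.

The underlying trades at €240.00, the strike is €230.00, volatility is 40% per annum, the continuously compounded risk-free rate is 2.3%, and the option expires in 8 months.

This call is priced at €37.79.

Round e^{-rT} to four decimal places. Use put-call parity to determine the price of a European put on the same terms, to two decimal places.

€24.29

e^(−rT) = e^(−0.023·0.6667) = 0.9848
Put-call parity: C − P = S − K·e^(−rT) = 240 − 230·0.9848 = 240 − 226.5040 = 13.4960
P = C − (C − P) = 37.79 − (13.4960) = 24.2940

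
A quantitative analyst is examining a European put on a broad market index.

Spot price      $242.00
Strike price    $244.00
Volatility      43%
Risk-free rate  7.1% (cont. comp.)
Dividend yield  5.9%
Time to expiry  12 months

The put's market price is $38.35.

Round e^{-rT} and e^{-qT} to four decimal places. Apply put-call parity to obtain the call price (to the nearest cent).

$39.20

exp(−qT) = exp(−0.059·1) = 0.9427;  exp(−rT) = exp(−0.071·1) = 0.9315
Put-call parity: C − P = S·e^(−qT) − K·e^(−rT) = 242·0.9427 − 244·0.9315 = 228.1334 − 227.2860 = 0.8474
C = P + (C − P) = 38.35 + (0.8474) = 39.1974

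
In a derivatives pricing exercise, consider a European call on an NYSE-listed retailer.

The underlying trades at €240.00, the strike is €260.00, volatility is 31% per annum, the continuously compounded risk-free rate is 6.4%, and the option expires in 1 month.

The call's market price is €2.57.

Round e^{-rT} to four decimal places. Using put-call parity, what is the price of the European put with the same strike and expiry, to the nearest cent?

€21.19

exp(−rT) = exp(−0.064·0.08333) = 0.9947
Put-call parity: C − P = S − K·e^(−rT) = 240 − 260·0.9947 = 240 − 258.6220 = -18.6220
P = C − (C − P) = 2.57 − (-18.6220) = 21.1920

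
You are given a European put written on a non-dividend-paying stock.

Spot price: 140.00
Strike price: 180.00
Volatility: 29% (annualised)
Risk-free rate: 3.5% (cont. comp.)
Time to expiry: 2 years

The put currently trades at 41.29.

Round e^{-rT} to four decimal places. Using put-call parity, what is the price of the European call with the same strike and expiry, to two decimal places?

13.46

exp(−rT) = exp(−0.035·2) = 0.9324
Put-call parity: C − P = S − K·e^(−rT) = 140 − 180·0.9324 = 140 − 167.8320 = -27.8320
C = P + (C − P) = 41.29 + (-27.8320) = 13.4580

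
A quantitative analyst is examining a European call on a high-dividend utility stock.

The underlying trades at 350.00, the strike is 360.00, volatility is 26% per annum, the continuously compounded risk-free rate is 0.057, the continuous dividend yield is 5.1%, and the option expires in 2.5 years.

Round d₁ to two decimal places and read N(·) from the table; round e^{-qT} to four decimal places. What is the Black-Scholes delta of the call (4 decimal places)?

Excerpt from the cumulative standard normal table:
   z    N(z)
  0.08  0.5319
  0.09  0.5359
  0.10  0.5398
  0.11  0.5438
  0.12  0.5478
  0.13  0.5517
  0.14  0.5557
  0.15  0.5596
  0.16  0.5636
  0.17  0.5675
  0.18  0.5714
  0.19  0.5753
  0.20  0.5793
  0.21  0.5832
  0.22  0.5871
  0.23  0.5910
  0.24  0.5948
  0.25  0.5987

0.4996

T = 2.5;  σ√T = 0.4111
d₁ = [ln(350/360) + (0.057 − 0.051 + ½·0.26²)·2.5] / (σ√T) = (-0.0282 + 0.0995) / 0.4111 = 0.1735 ⇒ 0.17
N(d₁) = N(0.17) = 0.5675
Δ_call = exp(−qT)·N(d₁) = 0.8803·0.5675 = 0.4996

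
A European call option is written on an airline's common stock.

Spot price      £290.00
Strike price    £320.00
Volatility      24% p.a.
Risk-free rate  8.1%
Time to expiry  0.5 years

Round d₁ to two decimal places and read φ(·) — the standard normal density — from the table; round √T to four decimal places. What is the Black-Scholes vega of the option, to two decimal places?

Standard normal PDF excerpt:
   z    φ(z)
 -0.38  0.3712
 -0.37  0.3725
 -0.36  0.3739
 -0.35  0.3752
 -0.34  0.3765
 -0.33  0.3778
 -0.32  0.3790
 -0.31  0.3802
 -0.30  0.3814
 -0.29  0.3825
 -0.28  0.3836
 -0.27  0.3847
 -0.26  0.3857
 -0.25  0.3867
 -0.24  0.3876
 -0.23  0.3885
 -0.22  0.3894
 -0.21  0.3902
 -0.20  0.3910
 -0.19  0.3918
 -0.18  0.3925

T = 0.5;  σ√T = 0.1697
d₁ = [ln(290/320) + (0.081 + 0.24²/2)·0.5] / 0.1697 = [-0.0984 + 0.0549] / 0.1697 = -0.2566 → -0.26
√T = √0.5 = 0.7071
φ(d₁) = φ(-0.26) = 0.3857
vega = S·φ(d₁)·√T = 290·0.3857·0.7071 = 79.0913

79.09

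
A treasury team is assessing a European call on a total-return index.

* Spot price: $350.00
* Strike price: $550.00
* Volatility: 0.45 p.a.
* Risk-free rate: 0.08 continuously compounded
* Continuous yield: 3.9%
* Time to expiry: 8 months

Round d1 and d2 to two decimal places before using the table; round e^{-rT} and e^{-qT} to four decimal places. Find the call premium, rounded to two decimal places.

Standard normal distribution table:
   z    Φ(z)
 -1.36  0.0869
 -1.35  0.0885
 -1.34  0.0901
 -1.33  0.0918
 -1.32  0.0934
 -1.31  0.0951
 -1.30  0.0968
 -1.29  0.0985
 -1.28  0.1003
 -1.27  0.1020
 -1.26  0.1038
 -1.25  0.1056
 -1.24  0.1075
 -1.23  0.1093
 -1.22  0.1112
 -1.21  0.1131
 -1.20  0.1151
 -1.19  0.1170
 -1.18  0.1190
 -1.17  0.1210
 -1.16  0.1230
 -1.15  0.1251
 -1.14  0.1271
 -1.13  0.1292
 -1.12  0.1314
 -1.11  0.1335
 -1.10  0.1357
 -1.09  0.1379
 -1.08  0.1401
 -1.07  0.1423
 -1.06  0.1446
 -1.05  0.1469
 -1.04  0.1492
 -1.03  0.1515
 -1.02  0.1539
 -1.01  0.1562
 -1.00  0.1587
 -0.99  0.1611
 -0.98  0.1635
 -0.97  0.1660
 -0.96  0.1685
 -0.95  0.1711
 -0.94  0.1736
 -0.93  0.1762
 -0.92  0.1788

$9.62

T = 0.6667;  σ√T = 0.3674
d₁ = [ln(350/550) + (0.08 − 0.039 + ½·0.45²)·0.6667] / (σ√T) = (-0.4520 + 0.0948) / 0.3674 = -0.9720 ≈ -0.97
d₂ = -0.9720 − 0.3674 = -1.3395 ≈ -1.34
e^(−qT) = e^(−0.039·0.6667) = 0.9743;  e^(−rT) = e^(−0.08·0.6667) = 0.9481
N(d₁) = N(-0.97) = 0.1660;  N(d₂) = N(-1.34) = 0.0901
C = 350·0.9743·0.1660 − 550·0.9481·0.0901 = 56.6068 − 46.9831 = 9.6237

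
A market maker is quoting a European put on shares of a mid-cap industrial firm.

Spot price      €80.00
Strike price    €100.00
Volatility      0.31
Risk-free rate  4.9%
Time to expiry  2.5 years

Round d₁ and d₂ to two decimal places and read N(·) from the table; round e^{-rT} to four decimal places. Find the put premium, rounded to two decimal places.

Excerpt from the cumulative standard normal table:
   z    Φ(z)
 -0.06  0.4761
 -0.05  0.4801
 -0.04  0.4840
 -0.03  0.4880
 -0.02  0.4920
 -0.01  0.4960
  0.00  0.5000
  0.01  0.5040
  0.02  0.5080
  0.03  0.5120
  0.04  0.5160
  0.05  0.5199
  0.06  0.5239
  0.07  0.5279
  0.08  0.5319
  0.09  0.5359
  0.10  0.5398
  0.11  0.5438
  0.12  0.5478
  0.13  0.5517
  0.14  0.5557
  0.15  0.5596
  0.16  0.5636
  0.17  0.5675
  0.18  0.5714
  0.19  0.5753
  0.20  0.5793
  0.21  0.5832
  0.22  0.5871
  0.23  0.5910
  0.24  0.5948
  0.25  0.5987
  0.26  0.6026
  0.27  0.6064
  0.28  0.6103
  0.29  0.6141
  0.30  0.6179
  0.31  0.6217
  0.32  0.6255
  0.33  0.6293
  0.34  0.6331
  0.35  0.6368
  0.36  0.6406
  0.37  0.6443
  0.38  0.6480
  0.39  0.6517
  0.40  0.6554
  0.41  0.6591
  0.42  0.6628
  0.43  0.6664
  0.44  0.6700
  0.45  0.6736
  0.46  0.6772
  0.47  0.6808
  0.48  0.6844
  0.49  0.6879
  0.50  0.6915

T = 2.5;  σ√T = 0.4902
d₁ = [ln(80/100) + (0.049 + 0.31²/2)·2.5] / 0.4902 = [-0.2231 + 0.2426] / 0.4902 = 0.0397 → 0.04
d₂ = d₁ − σ√T = 0.0397 − 0.4902 = -0.4504 → -0.45
e^(−rT) = e^(−0.049·2.5) = 0.8847
N(−d₂) = N(0.45) = 0.6736;  N(−d₁) = N(-0.04) = 0.4840
P = 100·0.8847·0.6736 − 80·0.4840 = 59.5934 − 38.7200 = 20.8734

€20.87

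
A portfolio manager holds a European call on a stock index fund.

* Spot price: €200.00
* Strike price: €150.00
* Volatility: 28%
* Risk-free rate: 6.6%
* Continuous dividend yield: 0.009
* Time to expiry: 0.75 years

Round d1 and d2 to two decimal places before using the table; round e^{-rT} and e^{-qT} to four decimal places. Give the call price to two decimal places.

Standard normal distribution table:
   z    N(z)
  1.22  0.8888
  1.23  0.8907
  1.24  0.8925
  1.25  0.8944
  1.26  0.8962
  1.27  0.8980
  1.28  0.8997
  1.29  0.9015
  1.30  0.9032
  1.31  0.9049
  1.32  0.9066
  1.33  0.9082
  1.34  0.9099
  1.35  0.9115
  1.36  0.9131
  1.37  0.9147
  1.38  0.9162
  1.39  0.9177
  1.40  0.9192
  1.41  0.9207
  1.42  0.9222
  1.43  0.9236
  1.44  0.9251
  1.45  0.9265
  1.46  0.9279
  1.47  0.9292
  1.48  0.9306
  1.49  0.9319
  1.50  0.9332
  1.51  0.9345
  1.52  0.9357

€57.46

σ√T = 0.28·√0.75 = 0.2425
d₁ = [ln(200/150) + (0.066 − 0.009 + ½·0.28²)·0.75] / (σ√T) = (0.2877 + 0.0722) / 0.2425 = 1.4839 → 1.48
d₂ = 1.4839 − 0.2425 = 1.2414 → 1.24
exp(−qT) = exp(−0.009·0.75) = 0.9933;  exp(−rT) = exp(−0.066·0.75) = 0.9517
N(d₁) = N(1.48) = 0.9306;  N(d₂) = N(1.24) = 0.8925
C = 200·0.9933·0.9306 − 150·0.9517·0.8925 = 184.8730 − 127.4088 = 57.4642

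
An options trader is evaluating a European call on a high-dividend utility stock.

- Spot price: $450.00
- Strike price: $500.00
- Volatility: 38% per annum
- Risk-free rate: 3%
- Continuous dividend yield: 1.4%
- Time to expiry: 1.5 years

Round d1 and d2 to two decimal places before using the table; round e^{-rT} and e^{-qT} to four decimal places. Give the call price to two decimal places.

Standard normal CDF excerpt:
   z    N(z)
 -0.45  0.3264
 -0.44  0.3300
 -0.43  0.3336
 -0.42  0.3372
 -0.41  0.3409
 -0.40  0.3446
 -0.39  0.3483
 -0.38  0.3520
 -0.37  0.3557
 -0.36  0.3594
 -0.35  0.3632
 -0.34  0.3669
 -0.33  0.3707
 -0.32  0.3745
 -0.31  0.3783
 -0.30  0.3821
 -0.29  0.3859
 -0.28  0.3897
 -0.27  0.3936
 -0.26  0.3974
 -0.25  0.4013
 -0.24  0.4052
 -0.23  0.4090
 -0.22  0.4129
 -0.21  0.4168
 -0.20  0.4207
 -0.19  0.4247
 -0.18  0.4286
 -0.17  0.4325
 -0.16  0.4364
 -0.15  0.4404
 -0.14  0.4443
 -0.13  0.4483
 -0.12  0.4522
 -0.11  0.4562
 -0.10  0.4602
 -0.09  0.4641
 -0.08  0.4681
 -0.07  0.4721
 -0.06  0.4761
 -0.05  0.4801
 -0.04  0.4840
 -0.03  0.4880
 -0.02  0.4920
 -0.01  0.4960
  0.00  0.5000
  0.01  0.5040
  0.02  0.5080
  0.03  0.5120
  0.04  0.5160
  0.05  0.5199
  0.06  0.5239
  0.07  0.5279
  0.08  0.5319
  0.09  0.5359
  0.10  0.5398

σ√T = 0.38 × 1.2247 = 0.4654
d₁ = [ln(450/500) + (0.03 − 0.014 + 0.38²/2)·1.5] / 0.4654 = [-0.1054 + 0.1323] / 0.4654 = 0.0579 ≈ 0.06
d₂ = d₁ − σ√T = 0.0579 − 0.4654 = -0.4075 ≈ -0.41
e^(−qT) = e^(−0.014·1.5) = 0.9792;  e^(−rT) = e^(−0.03·1.5) = 0.9560
N(d₁) = N(0.06) = 0.5239;  N(d₂) = N(-0.41) = 0.3409
C = 450·0.9792·0.5239 − 500·0.9560·0.3409 = 230.8513 − 162.9502 = 67.9011

$67.90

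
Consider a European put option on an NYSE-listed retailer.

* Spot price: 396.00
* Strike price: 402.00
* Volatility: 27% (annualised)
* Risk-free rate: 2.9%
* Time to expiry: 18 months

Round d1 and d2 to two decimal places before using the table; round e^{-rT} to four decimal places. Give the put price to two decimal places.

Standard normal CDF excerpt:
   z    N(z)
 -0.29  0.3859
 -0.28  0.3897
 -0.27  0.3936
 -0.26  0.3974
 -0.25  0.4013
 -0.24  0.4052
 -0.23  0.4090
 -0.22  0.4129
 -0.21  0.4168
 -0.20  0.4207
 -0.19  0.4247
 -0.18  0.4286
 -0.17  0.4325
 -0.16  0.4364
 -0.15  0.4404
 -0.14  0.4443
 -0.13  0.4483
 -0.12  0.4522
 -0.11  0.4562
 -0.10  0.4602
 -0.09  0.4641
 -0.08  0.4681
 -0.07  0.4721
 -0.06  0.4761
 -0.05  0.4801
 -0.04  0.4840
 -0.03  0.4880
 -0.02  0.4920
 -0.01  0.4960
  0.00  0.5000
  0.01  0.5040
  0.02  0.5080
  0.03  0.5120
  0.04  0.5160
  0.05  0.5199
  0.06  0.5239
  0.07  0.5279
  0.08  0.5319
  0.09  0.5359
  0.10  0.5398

45.80

σ√T = 0.27 × 1.2247 = 0.3307
d₁ = [ln(396/402) + (0.029 + ½·0.27²)·1.5] / (σ√T) = (-0.0150 + 0.0982) / 0.3307 = 0.2514 → 0.25
d₂ = 0.2514 − 0.3307 = -0.0793 → -0.08
exp(−rT) = exp(−0.029·1.5) = 0.9574
P = 402·0.9574·N(0.08) − 396·N(-0.25) = 402·0.9574·0.5319 − 396·0.4013 = 204.7149 − 158.9148 = 45.8001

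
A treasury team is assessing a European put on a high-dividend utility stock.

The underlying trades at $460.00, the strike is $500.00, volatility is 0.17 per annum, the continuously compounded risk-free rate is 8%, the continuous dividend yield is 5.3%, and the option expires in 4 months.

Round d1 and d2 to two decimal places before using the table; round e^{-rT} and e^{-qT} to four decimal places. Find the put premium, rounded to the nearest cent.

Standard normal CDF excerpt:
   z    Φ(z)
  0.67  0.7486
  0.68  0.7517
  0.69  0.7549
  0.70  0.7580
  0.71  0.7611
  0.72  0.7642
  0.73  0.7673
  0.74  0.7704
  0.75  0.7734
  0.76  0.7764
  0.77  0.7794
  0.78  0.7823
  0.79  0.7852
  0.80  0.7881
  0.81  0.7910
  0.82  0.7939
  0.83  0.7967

σ√T = 0.17 × 0.5774 = 0.0981
d₁ = [ln(460/500) + (0.08 − 0.053 + 0.17²/2)·0.3333] / 0.0981 = [-0.0834 + 0.0138] / 0.0981 = -0.7088 → -0.71
d₂ = d₁ − σ√T = -0.7088 − 0.0981 = -0.8069 → -0.81
e^(−qT) = e^(−0.053·0.3333) = 0.9825;  e^(−rT) = e^(−0.08·0.3333) = 0.9737
N(−d₂) = N(0.81) = 0.7910;  N(−d₁) = N(0.71) = 0.7611
P = 500·0.9737·0.7910 − 460·0.9825·0.7611 = 385.0984 − 343.9791 = 41.1192

$41.12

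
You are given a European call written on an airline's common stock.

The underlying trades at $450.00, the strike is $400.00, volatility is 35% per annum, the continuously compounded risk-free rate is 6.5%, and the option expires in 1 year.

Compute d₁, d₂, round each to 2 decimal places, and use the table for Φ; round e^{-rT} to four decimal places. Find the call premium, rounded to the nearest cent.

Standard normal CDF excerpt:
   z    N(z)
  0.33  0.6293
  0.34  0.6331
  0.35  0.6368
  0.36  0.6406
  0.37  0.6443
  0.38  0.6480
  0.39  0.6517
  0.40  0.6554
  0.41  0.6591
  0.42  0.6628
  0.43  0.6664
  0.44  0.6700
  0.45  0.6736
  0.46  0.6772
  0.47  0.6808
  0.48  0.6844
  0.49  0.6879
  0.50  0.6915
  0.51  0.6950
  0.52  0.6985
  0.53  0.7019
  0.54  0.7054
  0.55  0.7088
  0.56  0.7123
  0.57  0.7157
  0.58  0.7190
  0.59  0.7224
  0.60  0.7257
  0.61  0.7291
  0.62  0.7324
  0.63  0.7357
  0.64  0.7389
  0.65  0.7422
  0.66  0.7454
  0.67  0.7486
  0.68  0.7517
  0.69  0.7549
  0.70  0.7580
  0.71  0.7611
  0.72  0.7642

σ√T = 0.35 × 1.0000 = 0.3500
d₁ = [ln(450/400) + (0.065 + 0.35²/2)·1] / 0.3500 = [0.1178 + 0.1263] / 0.3500 = 0.6972 → 0.70
d₂ = d₁ − σ√T = 0.6972 − 0.3500 = 0.3472 → 0.35
exp(−rT) = exp(−0.065·1) = 0.9371
N(d₁) = N(0.70) = 0.7580;  N(d₂) = N(0.35) = 0.6368
C = 450·0.7580 − 400·0.9371·0.6368 = 341.1000 − 238.6981 = 102.4019

$102.40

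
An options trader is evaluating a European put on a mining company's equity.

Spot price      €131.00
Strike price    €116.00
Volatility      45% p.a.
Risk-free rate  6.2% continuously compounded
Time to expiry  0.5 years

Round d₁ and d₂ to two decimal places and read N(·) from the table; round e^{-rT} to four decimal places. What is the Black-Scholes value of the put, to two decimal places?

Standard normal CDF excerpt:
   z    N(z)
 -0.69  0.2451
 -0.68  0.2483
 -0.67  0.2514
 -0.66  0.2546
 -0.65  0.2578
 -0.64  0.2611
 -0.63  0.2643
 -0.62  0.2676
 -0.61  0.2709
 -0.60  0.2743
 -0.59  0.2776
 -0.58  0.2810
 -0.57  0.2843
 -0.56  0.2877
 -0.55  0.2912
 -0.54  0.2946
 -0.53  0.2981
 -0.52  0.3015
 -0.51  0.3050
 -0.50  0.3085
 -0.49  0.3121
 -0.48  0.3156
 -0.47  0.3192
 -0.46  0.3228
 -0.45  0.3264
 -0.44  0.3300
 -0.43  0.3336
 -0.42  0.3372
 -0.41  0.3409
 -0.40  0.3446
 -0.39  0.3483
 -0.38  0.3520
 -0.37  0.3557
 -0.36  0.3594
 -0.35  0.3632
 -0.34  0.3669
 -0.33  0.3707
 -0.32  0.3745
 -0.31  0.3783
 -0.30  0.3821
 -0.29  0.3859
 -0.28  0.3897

€7.91

T = 0.5;  σ√T = 0.3182
ln(S/K) + (r + σ²/2)T = ln(131/116) + (0.062 + 0.45²/2)·0.5 = 0.1216 + 0.0816 = 0.2032
d₁ = 0.2032 / 0.3182 = 0.6387 ≈ 0.64
d₂ = d₁ − σ√T = 0.6387 − 0.3182 = 0.3205 ≈ 0.32
e^(−rT) = e^(−0.062·0.5) = 0.9695
N(−d₂) = N(-0.32) = 0.3745;  N(−d₁) = N(-0.64) = 0.2611
P = 116·0.9695·0.3745 − 131·0.2611 = 42.1170 − 34.2041 = 7.9129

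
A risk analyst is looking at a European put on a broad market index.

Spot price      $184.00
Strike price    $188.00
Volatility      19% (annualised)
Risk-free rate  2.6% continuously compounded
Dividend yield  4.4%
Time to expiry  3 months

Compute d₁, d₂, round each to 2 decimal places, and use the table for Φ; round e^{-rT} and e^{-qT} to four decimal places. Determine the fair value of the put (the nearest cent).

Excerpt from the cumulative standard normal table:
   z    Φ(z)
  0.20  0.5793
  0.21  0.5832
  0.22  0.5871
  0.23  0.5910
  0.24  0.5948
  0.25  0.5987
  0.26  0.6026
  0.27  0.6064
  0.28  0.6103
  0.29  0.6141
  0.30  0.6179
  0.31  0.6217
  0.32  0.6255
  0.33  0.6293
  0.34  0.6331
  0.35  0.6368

σ√T = 0.19·√0.25 = 0.0950
ln(S/K) + (r − q + σ²/2)T = ln(184/188) + (0.026 − 0.044 + 0.19²/2)·0.25 = -0.0215 + 0.0000 = -0.0215
d₁ = -0.0215 / 0.0950 = -0.2262 ⇒ -0.23
d₂ = d₁ − σ√T = -0.2262 − 0.0950 = -0.3212 ⇒ -0.32
exp(−qT) = exp(−0.044·0.25) = 0.9891;  exp(−rT) = exp(−0.026·0.25) = 0.9935
N(−d₂) = N(0.32) = 0.6255;  N(−d₁) = N(0.23) = 0.5910
P = 188·0.9935·0.6255 − 184·0.9891·0.5910 = 116.8296 − 107.5587 = 9.2709

$9.27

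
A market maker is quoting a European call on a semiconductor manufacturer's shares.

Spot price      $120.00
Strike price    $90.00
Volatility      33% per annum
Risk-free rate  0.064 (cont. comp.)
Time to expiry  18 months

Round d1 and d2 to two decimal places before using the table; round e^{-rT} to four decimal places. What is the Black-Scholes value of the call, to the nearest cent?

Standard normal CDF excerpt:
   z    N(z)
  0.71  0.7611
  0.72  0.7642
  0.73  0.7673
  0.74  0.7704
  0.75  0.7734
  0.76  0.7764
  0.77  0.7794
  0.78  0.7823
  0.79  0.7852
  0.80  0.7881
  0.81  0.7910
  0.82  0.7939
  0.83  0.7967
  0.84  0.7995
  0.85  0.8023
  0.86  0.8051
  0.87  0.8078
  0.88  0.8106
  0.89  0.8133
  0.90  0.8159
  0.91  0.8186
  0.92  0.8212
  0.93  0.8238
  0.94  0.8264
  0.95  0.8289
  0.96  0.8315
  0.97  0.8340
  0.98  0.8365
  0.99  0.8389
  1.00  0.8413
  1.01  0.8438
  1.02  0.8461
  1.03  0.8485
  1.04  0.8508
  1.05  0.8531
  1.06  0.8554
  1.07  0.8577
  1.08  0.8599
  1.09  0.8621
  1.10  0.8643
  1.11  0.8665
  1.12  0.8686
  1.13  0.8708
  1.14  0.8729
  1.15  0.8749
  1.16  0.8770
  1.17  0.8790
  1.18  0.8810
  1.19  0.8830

T = 1.5;  σ√T = 0.4042
ln(S/K) + (r + σ²/2)T = ln(120/90) + (0.064 + 0.33²/2)·1.5 = 0.2877 + 0.1777 = 0.4654
d₁ = 0.4654 / 0.4042 = 1.1514 ⇒ 1.15
d₂ = d₁ − σ√T = 1.1514 − 0.4042 = 0.7472 ⇒ 0.75
exp(−rT) = exp(−0.064·1.5) = 0.9085
N(d₁) = N(1.15) = 0.8749;  N(d₂) = N(0.75) = 0.7734
C = 120·0.8749 − 90·0.9085·0.7734 = 104.9880 − 63.2371 = 41.7509

$41.75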